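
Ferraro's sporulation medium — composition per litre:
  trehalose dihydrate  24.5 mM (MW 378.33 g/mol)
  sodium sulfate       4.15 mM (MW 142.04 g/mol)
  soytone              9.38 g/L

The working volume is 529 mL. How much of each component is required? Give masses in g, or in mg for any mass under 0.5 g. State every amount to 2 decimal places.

Scale factor relative to 1 L: 0.529.
trehalose dihydrate: 24.5 mmol/L × 378.33 g/mol × 0.529 L ÷ 1000 = 4.90 g
sodium sulfate: 4.15 mmol/L × 142.04 mg/mmol × 0.529 L = 311.83 mg
soytone: 9.38 g/L × 0.529 L = 4.96 g

trehalose dihydrate 4.90 g; sodium sulfate 311.83 mg; soytone 4.96 g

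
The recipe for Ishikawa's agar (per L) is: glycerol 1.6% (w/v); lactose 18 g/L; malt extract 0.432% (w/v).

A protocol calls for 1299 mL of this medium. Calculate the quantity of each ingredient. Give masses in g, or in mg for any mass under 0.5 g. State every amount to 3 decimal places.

Scale factor relative to 1 L: 1.299.
glycerol: 1.6% w/v = 16 g/L → 16 × 1.299 L = 20.784 g
lactose: 18 g/L × 1.299 L = 23.382 g
malt extract: 0.432 g per 100 mL × 1299 mL ÷ 100 = 5.612 g

glycerol 20.784 g; lactose 23.382 g; malt extract 5.612 g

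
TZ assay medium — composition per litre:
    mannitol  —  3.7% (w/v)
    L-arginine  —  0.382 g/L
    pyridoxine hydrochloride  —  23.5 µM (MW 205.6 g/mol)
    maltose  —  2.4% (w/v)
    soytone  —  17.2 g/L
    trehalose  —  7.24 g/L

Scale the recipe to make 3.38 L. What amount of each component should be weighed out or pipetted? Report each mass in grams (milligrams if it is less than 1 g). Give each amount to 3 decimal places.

mannitol 125.060 g; L-arginine 1.291 g; pyridoxine hydrochloride 16.331 mg; maltose 81.120 g; soytone 58.136 g; trehalose 24.471 g

Scale factor relative to 1 L: 3.38.
mannitol: 3.7% w/v = 37 g/L → 37 × 3.38 L = 125.060 g
L-arginine: 0.382 g/L × 3.38 L = 1.291 g
pyridoxine hydrochloride: 23.5 µmol/L × 205.6 g/mol × 3.38 L ÷ 1000 = 16.331 mg
maltose: 2.4% w/v = 24 g/L → 24 × 3.38 L = 81.120 g
soytone: 17.2 g/L × 3.38 L = 58.136 g
trehalose: 7.24 g/L × 3.38 L = 24.471 g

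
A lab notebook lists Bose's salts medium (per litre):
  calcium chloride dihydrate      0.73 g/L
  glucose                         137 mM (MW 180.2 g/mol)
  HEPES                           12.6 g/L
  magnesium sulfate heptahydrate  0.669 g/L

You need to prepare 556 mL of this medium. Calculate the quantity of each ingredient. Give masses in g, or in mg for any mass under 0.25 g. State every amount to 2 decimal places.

calcium chloride dihydrate 0.41 g; glucose 13.73 g; HEPES 7.01 g; magnesium sulfate heptahydrate 0.37 g

Scale factor relative to 1 L: 0.556.
calcium chloride dihydrate: 0.73 g/L × 0.556 L = 0.41 g
glucose: 137 mmol/L × 180.2 g/mol × 0.556 L ÷ 1000 = 13.73 g
HEPES: 12.6 g/L × 0.556 L = 7.01 g
magnesium sulfate heptahydrate: 0.669 g/L × 0.556 L = 0.37 g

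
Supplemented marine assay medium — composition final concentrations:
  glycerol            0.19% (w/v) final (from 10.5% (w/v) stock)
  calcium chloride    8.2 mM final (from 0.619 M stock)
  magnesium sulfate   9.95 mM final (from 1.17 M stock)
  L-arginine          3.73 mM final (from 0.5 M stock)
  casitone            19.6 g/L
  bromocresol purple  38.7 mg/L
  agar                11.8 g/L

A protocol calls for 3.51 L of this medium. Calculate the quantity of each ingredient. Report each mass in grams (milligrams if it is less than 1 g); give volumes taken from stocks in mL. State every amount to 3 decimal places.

Working volume: 3.51 L.
glycerol: C1V1 = C2V2 → 0.19% ÷ 10.5% × 3510 mL = 63.514 mL
calcium chloride: V = C2·V2/C1 = 8.2 mM × 3510 mL ÷ 619 mM = 46.498 mL
magnesium sulfate: C1V1 = C2V2 → 9.95 mM × 3510 mL ÷ 1170 mM = 29.850 mL
L-arginine: C1V1 = C2V2 → 3.73 mM × 3510 mL ÷ 500 mM = 26.185 mL
casitone: 19.6 g/L × 3.51 L = 68.796 g
bromocresol purple: 38.7 mg/L × 3.51 L = 135.837 mg
agar: 11.8 g/L × 3.51 L = 41.418 g

glycerol 63.514 mL; calcium chloride 46.498 mL; magnesium sulfate 29.850 mL; L-arginine 26.185 mL; casitone 68.796 g; bromocresol purple 135.837 mg; agar 41.418 g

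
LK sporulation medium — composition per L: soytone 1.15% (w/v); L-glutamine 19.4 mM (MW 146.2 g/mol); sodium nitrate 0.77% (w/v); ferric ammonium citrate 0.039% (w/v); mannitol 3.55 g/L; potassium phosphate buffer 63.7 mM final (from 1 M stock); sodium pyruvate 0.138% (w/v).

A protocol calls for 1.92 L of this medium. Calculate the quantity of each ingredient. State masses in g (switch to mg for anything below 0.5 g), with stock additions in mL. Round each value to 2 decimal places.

soytone 22.08 g; L-glutamine 5.45 g; sodium nitrate 14.78 g; ferric ammonium citrate 0.75 g; mannitol 6.82 g; potassium phosphate buffer 122.30 mL; sodium pyruvate 2.65 g

Scale factor relative to 1 L: 1.92.
soytone: 1.15% w/v = 11.5 g/L → 11.5 × 1.92 L = 22.08 g
L-glutamine: 19.4 mmol/L × 146.2 g/mol × 1.92 L ÷ 1000 = 5.45 g
sodium nitrate: 0.77% w/v = 7.7 g/L → 7.7 × 1.92 L = 14.78 g
ferric ammonium citrate: 0.039 g per 100 mL × 1920 mL ÷ 100 = 0.75 g
mannitol: 3.55 g/L × 1.92 L = 6.82 g
potassium phosphate buffer: dilute stock: 63.7 mM × 1920 mL ÷ 1000 mM = 122.30 mL
sodium pyruvate: 0.138 g per 100 mL × 1920 mL ÷ 100 = 2.65 g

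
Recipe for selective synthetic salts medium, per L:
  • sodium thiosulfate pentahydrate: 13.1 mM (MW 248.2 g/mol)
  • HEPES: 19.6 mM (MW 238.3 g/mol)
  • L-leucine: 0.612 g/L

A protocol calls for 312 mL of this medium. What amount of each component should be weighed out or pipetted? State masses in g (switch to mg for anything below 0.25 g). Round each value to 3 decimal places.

Target volume = 312 mL = 0.312 L.
sodium thiosulfate pentahydrate: 13.1 mmol/L × 248.2 g/mol × 0.312 L ÷ 1000 = 1.014 g
HEPES: 19.6 mmol/L × 238.3 g/mol × 0.312 L ÷ 1000 = 1.457 g
L-leucine: 0.612 g/L × 0.312 L = 0.190944 g = 190.944 mg

sodium thiosulfate pentahydrate 1.014 g; HEPES 1.457 g; L-leucine 190.944 mg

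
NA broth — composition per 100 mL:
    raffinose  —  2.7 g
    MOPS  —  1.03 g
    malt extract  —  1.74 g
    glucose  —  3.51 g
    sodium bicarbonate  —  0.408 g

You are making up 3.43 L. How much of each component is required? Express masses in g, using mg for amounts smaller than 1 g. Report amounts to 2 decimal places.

raffinose 92.61 g; MOPS 35.33 g; malt extract 59.68 g; glucose 120.39 g; sodium bicarbonate 13.99 g

Scale factor = 3430 mL / 100 mL = 34.3.
raffinose: 2.7 g × (3430 mL / 100 mL) = 92.61 g
MOPS: 1.03 g × (3430 mL / 100 mL) = 35.33 g
malt extract: 1.74 g × (3430 mL / 100 mL) = 59.68 g
glucose: 3.51 g × (3430 mL / 100 mL) = 120.39 g
sodium bicarbonate: 0.408 g × (3430 mL / 100 mL) = 13.99 g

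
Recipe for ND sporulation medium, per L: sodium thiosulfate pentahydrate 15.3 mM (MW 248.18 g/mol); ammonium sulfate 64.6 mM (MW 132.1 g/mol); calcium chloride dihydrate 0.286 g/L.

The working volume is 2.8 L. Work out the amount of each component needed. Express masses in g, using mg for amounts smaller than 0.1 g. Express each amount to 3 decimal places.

Scale factor relative to 1 L: 2.8.
sodium thiosulfate pentahydrate: 15.3 mmol/L × 248.18 g/mol × 2.8 L ÷ 1000 = 10.632 g
ammonium sulfate: 64.6 mmol/L × 132.1 g/mol × 2.8 L ÷ 1000 = 23.894 g
calcium chloride dihydrate: 0.286 g/L × 2.8 L = 0.801 g

sodium thiosulfate pentahydrate 10.632 g; ammonium sulfate 23.894 g; calcium chloride dihydrate 0.801 g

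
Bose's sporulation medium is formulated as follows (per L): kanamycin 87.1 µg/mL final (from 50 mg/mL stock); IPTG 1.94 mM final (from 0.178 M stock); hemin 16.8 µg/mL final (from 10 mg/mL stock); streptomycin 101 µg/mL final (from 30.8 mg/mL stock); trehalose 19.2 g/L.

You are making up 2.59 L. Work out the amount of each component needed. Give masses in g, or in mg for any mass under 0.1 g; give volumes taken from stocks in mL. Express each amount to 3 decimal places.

Working volume: 2.59 L.
kanamycin: V = C2·V2/C1 = 87.1 µg/mL × 2590 mL ÷ 50000 µg/mL = 4.512 mL
IPTG: C1V1 = C2V2 → 1.94 mM × 2590 mL ÷ 178 mM = 28.228 mL
hemin: C1V1 = C2V2 → 16.8 µg/mL × 2590 mL ÷ 10000 µg/mL = 4.351 mL
streptomycin: dilute stock: 101 µg/mL × 2590 mL ÷ 30800 µg/mL = 8.493 mL
trehalose: 19.2 g/L × 2.59 L = 49.728 g

kanamycin 4.512 mL; IPTG 28.228 mL; hemin 4.351 mL; streptomycin 8.493 mL; trehalose 49.728 g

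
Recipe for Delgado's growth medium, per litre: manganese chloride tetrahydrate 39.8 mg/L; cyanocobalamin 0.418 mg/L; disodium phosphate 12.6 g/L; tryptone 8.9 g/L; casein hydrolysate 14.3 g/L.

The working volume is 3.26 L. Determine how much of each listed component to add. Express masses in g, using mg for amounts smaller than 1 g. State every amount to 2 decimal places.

manganese chloride tetrahydrate 129.75 mg; cyanocobalamin 1.36 mg; disodium phosphate 41.08 g; tryptone 29.01 g; casein hydrolysate 46.62 g

Working volume: 3.26 L.
manganese chloride tetrahydrate: 39.8 mg/L × 3.26 L = 129.75 mg
cyanocobalamin: 0.418 mg/L × 3.26 L = 1.36 mg
disodium phosphate: 12.6 g/L × 3.26 L = 41.08 g
tryptone: 8.9 g/L × 3.26 L = 29.01 g
casein hydrolysate: 14.3 g/L × 3.26 L = 46.62 g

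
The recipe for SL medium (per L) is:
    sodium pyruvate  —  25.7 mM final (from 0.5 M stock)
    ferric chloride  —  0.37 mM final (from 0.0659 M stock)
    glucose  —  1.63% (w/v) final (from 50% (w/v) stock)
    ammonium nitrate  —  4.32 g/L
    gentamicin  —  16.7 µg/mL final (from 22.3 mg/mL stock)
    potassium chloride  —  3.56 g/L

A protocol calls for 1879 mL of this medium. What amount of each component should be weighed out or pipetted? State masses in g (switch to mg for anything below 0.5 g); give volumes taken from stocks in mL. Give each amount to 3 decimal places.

sodium pyruvate 96.581 mL; ferric chloride 10.550 mL; glucose 61.255 mL; ammonium nitrate 8.117 g; gentamicin 1.407 mL; potassium chloride 6.689 g

Working volume: 1879 mL = 1.879 L.
sodium pyruvate: dilute stock: 25.7 mM × 1879 mL ÷ 500 mM = 96.581 mL
ferric chloride: dilute stock: 0.37 mM × 1879 mL ÷ 65.9 mM = 10.550 mL
glucose: dilute stock: 1.63% ÷ 50% × 1879 mL = 61.255 mL
ammonium nitrate: 4.32 g/L × 1.879 L = 8.117 g
gentamicin: C1V1 = C2V2 → 16.7 µg/mL × 1879 mL ÷ 22300 µg/mL = 1.407 mL
potassium chloride: 3.56 g/L × 1.879 L = 6.689 g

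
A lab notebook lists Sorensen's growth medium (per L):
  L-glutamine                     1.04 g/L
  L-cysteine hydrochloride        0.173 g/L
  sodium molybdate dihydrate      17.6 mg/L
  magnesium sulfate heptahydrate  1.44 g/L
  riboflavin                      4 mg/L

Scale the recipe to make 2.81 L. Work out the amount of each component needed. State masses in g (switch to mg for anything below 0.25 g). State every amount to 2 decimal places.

L-glutamine 2.92 g; L-cysteine hydrochloride 0.49 g; sodium molybdate dihydrate 49.46 mg; magnesium sulfate heptahydrate 4.05 g; riboflavin 11.24 mg

Scale factor relative to 1 L: 2.81.
L-glutamine: 1.04 g/L × 2.81 L = 2.92 g
L-cysteine hydrochloride: 0.173 g/L × 2.81 L = 0.49 g
sodium molybdate dihydrate: 17.6 mg/L × 2.81 L = 49.46 mg
magnesium sulfate heptahydrate: 1.44 g/L × 2.81 L = 4.05 g
riboflavin: 4 mg/L × 2.81 L = 11.24 mg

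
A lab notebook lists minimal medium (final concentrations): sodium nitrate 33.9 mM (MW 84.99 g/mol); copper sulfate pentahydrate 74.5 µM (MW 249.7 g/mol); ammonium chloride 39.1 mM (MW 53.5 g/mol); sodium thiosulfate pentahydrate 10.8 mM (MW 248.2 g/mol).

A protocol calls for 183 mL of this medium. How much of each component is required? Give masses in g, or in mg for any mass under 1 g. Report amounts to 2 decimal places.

Target volume = 183 mL = 0.183 L.
sodium nitrate: 33.9 mmol/L × 84.99 mg/mmol × 0.183 L = 527.25 mg
copper sulfate pentahydrate: 74.5 µmol/L × 249.7 g/mol × 0.183 L ÷ 1000 = 3.40 mg
ammonium chloride: 39.1 mmol/L × 53.5 mg/mmol × 0.183 L = 382.81 mg
sodium thiosulfate pentahydrate: 10.8 mmol/L × 248.2 mg/mmol × 0.183 L = 490.54 mg

sodium nitrate 527.25 mg; copper sulfate pentahydrate 3.40 mg; ammonium chloride 382.81 mg; sodium thiosulfate pentahydrate 490.54 mg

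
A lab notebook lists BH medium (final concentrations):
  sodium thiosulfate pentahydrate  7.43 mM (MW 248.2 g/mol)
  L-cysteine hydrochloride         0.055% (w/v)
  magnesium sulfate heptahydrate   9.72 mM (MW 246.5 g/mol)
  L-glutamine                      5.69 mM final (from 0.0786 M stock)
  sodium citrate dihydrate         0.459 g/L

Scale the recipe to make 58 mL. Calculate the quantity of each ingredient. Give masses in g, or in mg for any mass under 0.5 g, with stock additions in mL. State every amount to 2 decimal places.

Scale factor relative to 1 L: 0.058.
sodium thiosulfate pentahydrate: 7.43 mmol/L × 248.2 mg/mmol × 0.058 L = 106.96 mg
L-cysteine hydrochloride: 0.055% w/v = 0.55 g/L → 0.55 × 0.058 L = 0.0319 g = 31.90 mg
magnesium sulfate heptahydrate: 9.72 mmol/L × 246.5 mg/mmol × 0.058 L = 138.97 mg
L-glutamine: V = C2·V2/C1 = 5.69 mM × 58 mL ÷ 78.6 mM = 4.20 mL
sodium citrate dihydrate: 0.459 g/L × 0.058 L = 0.026622 g = 26.62 mg

sodium thiosulfate pentahydrate 106.96 mg; L-cysteine hydrochloride 31.90 mg; magnesium sulfate heptahydrate 138.97 mg; L-glutamine 4.20 mL; sodium citrate dihydrate 26.62 mg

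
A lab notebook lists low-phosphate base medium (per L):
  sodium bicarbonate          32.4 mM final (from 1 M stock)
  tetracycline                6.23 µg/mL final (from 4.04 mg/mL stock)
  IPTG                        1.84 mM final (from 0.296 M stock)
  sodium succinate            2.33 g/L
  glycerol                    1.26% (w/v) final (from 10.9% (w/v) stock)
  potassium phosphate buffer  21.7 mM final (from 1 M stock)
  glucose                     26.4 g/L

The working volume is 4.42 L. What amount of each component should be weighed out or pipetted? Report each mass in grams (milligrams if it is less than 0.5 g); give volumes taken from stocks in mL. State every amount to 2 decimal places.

Scale factor relative to 1 L: 4.42.
sodium bicarbonate: C1V1 = C2V2 → 32.4 mM × 4420 mL ÷ 1000 mM = 143.21 mL
tetracycline: C1V1 = C2V2 → 6.23 µg/mL × 4420 mL ÷ 4040 µg/mL = 6.82 mL
IPTG: V = C2·V2/C1 = 1.84 mM × 4420 mL ÷ 296 mM = 27.48 mL
sodium succinate: 2.33 g/L × 4.42 L = 10.30 g
glycerol: dilute stock: 1.26% ÷ 10.9% × 4420 mL = 510.94 mL
potassium phosphate buffer: dilute stock: 21.7 mM × 4420 mL ÷ 1000 mM = 95.91 mL
glucose: 26.4 g/L × 4.42 L = 116.69 g

sodium bicarbonate 143.21 mL; tetracycline 6.82 mL; IPTG 27.48 mL; sodium succinate 10.30 g; glycerol 510.94 mL; potassium phosphate buffer 95.91 mL; glucose 116.69 g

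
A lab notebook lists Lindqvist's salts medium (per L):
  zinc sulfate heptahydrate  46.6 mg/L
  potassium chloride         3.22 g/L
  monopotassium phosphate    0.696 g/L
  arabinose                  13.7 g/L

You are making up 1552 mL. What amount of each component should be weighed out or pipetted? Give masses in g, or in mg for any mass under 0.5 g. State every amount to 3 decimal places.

zinc sulfate heptahydrate 72.323 mg; potassium chloride 4.997 g; monopotassium phosphate 1.080 g; arabinose 21.262 g

Scale factor relative to 1 L: 1.552.
zinc sulfate heptahydrate: 46.6 mg/L × 1.552 L = 72.323 mg
potassium chloride: 3.22 g/L × 1.552 L = 4.997 g
monopotassium phosphate: 0.696 g/L × 1.552 L = 1.080 g
arabinose: 13.7 g/L × 1.552 L = 21.262 g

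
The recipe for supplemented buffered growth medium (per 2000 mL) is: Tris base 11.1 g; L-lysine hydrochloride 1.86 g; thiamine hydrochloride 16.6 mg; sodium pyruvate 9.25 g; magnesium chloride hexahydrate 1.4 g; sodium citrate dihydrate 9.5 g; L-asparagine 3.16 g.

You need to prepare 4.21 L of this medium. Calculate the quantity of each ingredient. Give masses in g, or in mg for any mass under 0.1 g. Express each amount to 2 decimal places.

Ratio of target to recipe volume: 4210 / 2000 = 2.105.
Tris base: 11.1 g × (4210 mL / 2000 mL) = 23.37 g
L-lysine hydrochloride: 1.86 g × (4210 mL / 2000 mL) = 3.92 g
thiamine hydrochloride: 16.6 mg × (4210 mL / 2000 mL) = 34.94 mg
sodium pyruvate: 9.25 g × (4210 mL / 2000 mL) = 19.47 g
magnesium chloride hexahydrate: 1.4 g × (4210 mL / 2000 mL) = 2.95 g
sodium citrate dihydrate: 9.5 g × (4210 mL / 2000 mL) = 20.00 g
L-asparagine: 3.16 g × (4210 mL / 2000 mL) = 6.65 g

Tris base 23.37 g; L-lysine hydrochloride 3.92 g; thiamine hydrochloride 34.94 mg; sodium pyruvate 19.47 g; magnesium chloride hexahydrate 2.95 g; sodium citrate dihydrate 20.00 g; L-asparagine 6.65 g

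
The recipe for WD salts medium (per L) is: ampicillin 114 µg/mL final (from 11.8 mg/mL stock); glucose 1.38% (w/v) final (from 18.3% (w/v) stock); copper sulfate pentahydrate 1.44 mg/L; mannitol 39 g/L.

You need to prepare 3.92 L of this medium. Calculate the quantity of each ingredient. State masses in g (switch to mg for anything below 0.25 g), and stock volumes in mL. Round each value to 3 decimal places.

Working volume: 3.92 L.
ampicillin: dilute stock: 114 µg/mL × 3920 mL ÷ 11800 µg/mL = 37.871 mL
glucose: V = C2·V2/C1 = 1.38% ÷ 18.3% × 3920 mL = 295.607 mL
copper sulfate pentahydrate: 1.44 mg/L × 3.92 L = 5.645 mg
mannitol: 39 g/L × 3.92 L = 152.880 g

ampicillin 37.871 mL; glucose 295.607 mL; copper sulfate pentahydrate 5.645 mg; mannitol 152.880 g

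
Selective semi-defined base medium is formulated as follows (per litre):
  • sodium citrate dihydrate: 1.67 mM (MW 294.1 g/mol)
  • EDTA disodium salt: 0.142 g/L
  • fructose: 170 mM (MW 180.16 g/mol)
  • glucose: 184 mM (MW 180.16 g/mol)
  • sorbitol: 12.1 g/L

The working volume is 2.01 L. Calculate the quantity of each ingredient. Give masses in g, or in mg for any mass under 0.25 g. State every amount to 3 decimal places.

Scale factor relative to 1 L: 2.01.
sodium citrate dihydrate: 1.67 mmol/L × 294.1 g/mol × 2.01 L ÷ 1000 = 0.987 g
EDTA disodium salt: 0.142 g/L × 2.01 L = 0.285 g
fructose: 170 mmol/L × 180.16 g/mol × 2.01 L ÷ 1000 = 61.561 g
glucose: 184 mmol/L × 180.16 g/mol × 2.01 L ÷ 1000 = 66.630 g
sorbitol: 12.1 g/L × 2.01 L = 24.321 g

sodium citrate dihydrate 0.987 g; EDTA disodium salt 0.285 g; fructose 61.561 g; glucose 66.630 g; sorbitol 24.321 g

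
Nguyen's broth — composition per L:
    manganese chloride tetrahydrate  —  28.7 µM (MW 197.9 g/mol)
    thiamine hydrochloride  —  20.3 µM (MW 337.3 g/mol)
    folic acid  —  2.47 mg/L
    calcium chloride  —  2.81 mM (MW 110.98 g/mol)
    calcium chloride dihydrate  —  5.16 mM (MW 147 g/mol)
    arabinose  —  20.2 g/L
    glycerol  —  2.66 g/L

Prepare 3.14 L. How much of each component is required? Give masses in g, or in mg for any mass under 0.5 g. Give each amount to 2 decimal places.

manganese chloride tetrahydrate 17.83 mg; thiamine hydrochloride 21.50 mg; folic acid 7.76 mg; calcium chloride 0.98 g; calcium chloride dihydrate 2.38 g; arabinose 63.43 g; glycerol 8.35 g

Scale factor relative to 1 L: 3.14.
manganese chloride tetrahydrate: 28.7 µmol/L × 197.9 g/mol × 3.14 L ÷ 1000 = 17.83 mg
thiamine hydrochloride: 20.3 µmol/L × 337.3 g/mol × 3.14 L ÷ 1000 = 21.50 mg
folic acid: 2.47 mg/L × 3.14 L = 7.76 mg
calcium chloride: 2.81 mmol/L × 110.98 g/mol × 3.14 L ÷ 1000 = 0.98 g
calcium chloride dihydrate: 5.16 mmol/L × 147 g/mol × 3.14 L ÷ 1000 = 2.38 g
arabinose: 20.2 g/L × 3.14 L = 63.43 g
glycerol: 2.66 g/L × 3.14 L = 8.35 g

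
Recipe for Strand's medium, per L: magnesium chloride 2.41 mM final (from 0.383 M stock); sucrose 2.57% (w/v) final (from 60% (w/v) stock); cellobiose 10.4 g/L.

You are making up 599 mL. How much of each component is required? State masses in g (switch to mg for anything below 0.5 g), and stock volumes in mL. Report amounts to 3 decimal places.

magnesium chloride 3.769 mL; sucrose 25.657 mL; cellobiose 6.230 g

Scale factor relative to 1 L: 0.599.
magnesium chloride: V = C2·V2/C1 = 2.41 mM × 599 mL ÷ 383 mM = 3.769 mL
sucrose: V = C2·V2/C1 = 2.57% ÷ 60% × 599 mL = 25.657 mL
cellobiose: 10.4 g/L × 0.599 L = 6.230 g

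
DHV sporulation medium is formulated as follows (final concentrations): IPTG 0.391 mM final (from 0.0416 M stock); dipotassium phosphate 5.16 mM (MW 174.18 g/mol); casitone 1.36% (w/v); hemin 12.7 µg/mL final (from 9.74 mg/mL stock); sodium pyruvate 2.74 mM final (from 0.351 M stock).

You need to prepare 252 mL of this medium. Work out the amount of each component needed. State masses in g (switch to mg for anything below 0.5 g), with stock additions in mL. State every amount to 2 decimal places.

Target volume = 252 mL = 0.252 L.
IPTG: C1V1 = C2V2 → 0.391 mM × 252 mL ÷ 41.6 mM = 2.37 mL
dipotassium phosphate: 5.16 mmol/L × 174.18 mg/mmol × 0.252 L = 226.49 mg
casitone: 1.36 g per 100 mL × 252 mL ÷ 100 = 3.43 g
hemin: dilute stock: 12.7 µg/mL × 252 mL ÷ 9740 µg/mL = 0.33 mL
sodium pyruvate: V = C2·V2/C1 = 2.74 mM × 252 mL ÷ 351 mM = 1.97 mL

IPTG 2.37 mL; dipotassium phosphate 226.49 mg; casitone 3.43 g; hemin 0.33 mL; sodium pyruvate 1.97 mL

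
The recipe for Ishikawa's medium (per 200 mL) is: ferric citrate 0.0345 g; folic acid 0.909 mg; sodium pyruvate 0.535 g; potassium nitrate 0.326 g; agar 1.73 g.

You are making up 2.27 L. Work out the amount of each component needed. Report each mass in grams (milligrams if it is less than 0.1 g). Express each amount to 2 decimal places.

Scale factor = 2270 mL / 200 mL = 11.35.
ferric citrate: 0.0345 g × (2270 mL / 200 mL) = 0.39 g
folic acid: 0.909 mg × (2270 mL / 200 mL) = 10.32 mg
sodium pyruvate: 0.535 g × (2270 mL / 200 mL) = 6.07 g
potassium nitrate: 0.326 g × (2270 mL / 200 mL) = 3.70 g
agar: 1.73 g × (2270 mL / 200 mL) = 19.64 g

ferric citrate 0.39 g; folic acid 10.32 mg; sodium pyruvate 6.07 g; potassium nitrate 3.70 g; agar 19.64 g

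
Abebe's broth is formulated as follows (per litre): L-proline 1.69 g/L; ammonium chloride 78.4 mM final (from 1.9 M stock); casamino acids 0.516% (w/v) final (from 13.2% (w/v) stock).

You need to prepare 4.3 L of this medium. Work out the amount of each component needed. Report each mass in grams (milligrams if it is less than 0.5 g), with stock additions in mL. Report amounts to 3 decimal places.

Scale factor relative to 1 L: 4.3.
L-proline: 1.69 g/L × 4.3 L = 7.267 g
ammonium chloride: V = C2·V2/C1 = 78.4 mM × 4300 mL ÷ 1900 mM = 177.432 mL
casamino acids: dilute stock: 0.516% ÷ 13.2% × 4300 mL = 168.091 mL

L-proline 7.267 g; ammonium chloride 177.432 mL; casamino acids 168.091 mL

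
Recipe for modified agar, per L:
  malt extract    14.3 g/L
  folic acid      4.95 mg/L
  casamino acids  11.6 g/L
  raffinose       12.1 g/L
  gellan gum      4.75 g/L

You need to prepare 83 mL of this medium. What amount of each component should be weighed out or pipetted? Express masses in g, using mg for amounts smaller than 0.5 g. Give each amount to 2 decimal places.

malt extract 1.19 g; folic acid 0.41 mg; casamino acids 0.96 g; raffinose 1.00 g; gellan gum 394.25 mg

Scale factor relative to 1 L: 0.083.
malt extract: 14.3 g/L × 0.083 L = 1.19 g
folic acid: 4.95 mg/L × 0.083 L = 0.41 mg
casamino acids: 11.6 g/L × 0.083 L = 0.96 g
raffinose: 12.1 g/L × 0.083 L = 1.00 g
gellan gum: 4.75 g/L × 0.083 L = 0.39425 g = 394.25 mg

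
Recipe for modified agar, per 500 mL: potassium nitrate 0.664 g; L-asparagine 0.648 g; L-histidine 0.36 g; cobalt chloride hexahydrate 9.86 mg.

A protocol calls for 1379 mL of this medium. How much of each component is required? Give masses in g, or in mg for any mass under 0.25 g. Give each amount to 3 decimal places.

potassium nitrate 1.831 g; L-asparagine 1.787 g; L-histidine 0.993 g; cobalt chloride hexahydrate 27.194 mg

Scale factor = 1379 mL / 500 mL = 2.758.
potassium nitrate: 0.664 g × (1379 mL / 500 mL) = 1.831 g
L-asparagine: 0.648 g × (1379 mL / 500 mL) = 1.787 g
L-histidine: 0.36 g × (1379 mL / 500 mL) = 0.993 g
cobalt chloride hexahydrate: 9.86 mg × (1379 mL / 500 mL) = 27.194 mg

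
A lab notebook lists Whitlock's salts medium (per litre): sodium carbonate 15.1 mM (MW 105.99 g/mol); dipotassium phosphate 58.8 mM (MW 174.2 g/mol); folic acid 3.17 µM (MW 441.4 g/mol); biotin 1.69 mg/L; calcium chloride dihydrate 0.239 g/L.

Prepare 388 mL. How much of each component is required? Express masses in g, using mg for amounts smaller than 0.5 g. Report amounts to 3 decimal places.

Target volume = 388 mL = 0.388 L.
sodium carbonate: 15.1 mmol/L × 105.99 g/mol × 0.388 L ÷ 1000 = 0.621 g
dipotassium phosphate: 58.8 mmol/L × 174.2 g/mol × 0.388 L ÷ 1000 = 3.974 g
folic acid: 3.17 µmol/L × 441.4 g/mol × 0.388 L ÷ 1000 = 0.543 mg
biotin: 1.69 mg/L × 0.388 L = 0.656 mg
calcium chloride dihydrate: 0.239 g/L × 0.388 L = 0.092732 g = 92.732 mg

sodium carbonate 0.621 g; dipotassium phosphate 3.974 g; folic acid 0.543 mg; biotin 0.656 mg; calcium chloride dihydrate 92.732 mg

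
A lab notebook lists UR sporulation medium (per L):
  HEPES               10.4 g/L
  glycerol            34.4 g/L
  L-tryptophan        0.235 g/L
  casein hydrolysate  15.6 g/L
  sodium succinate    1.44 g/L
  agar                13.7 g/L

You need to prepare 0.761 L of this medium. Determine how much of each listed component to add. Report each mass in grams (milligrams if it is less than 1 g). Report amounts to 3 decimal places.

Working volume: 0.761 L.
HEPES: 10.4 g/L × 0.761 L = 7.914 g
glycerol: 34.4 g/L × 0.761 L = 26.178 g
L-tryptophan: 0.235 g/L × 0.761 L = 0.178835 g = 178.835 mg
casein hydrolysate: 15.6 g/L × 0.761 L = 11.872 g
sodium succinate: 1.44 g/L × 0.761 L = 1.096 g
agar: 13.7 g/L × 0.761 L = 10.426 g

HEPES 7.914 g; glycerol 26.178 g; L-tryptophan 178.835 mg; casein hydrolysate 11.872 g; sodium succinate 1.096 g; agar 10.426 g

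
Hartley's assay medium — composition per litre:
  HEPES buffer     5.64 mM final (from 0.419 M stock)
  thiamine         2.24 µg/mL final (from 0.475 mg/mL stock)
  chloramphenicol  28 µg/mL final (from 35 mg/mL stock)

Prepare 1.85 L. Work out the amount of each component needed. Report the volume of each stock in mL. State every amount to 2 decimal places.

HEPES buffer 24.90 mL; thiamine 8.72 mL; chloramphenicol 1.48 mL

Working volume: 1.85 L.
HEPES buffer: V = C2·V2/C1 = 5.64 mM × 1850 mL ÷ 419 mM = 24.90 mL
thiamine: C1V1 = C2V2 → 2.24 µg/mL × 1850 mL ÷ 475 µg/mL = 8.72 mL
chloramphenicol: C1V1 = C2V2 → 28 µg/mL × 1850 mL ÷ 35000 µg/mL = 1.48 mL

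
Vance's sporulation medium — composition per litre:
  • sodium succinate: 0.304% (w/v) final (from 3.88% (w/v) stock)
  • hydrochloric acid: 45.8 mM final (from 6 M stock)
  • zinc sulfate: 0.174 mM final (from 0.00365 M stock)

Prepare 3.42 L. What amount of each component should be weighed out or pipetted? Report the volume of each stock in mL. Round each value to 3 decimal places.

Scale factor relative to 1 L: 3.42.
sodium succinate: dilute stock: 0.304% ÷ 3.88% × 3420 mL = 267.959 mL
hydrochloric acid: dilute stock: 45.8 mM × 3420 mL ÷ 6000 mM = 26.106 mL
zinc sulfate: dilute stock: 0.174 mM × 3420 mL ÷ 3.65 mM = 163.036 mL

sodium succinate 267.959 mL; hydrochloric acid 26.106 mL; zinc sulfate 163.036 mL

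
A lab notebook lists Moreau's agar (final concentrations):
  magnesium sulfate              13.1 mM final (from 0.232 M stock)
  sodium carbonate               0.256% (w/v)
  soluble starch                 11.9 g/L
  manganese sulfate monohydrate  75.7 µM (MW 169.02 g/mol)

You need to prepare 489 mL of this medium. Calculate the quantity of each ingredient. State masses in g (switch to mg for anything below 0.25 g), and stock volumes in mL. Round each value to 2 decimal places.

magnesium sulfate 27.61 mL; sodium carbonate 1.25 g; soluble starch 5.82 g; manganese sulfate monohydrate 6.26 mg

Working volume: 489 mL = 0.489 L.
magnesium sulfate: dilute stock: 13.1 mM × 489 mL ÷ 232 mM = 27.61 mL
sodium carbonate: 0.256% w/v = 2.56 g/L → 2.56 × 0.489 L = 1.25 g
soluble starch: 11.9 g/L × 0.489 L = 5.82 g
manganese sulfate monohydrate: 75.7 µmol/L × 169.02 g/mol × 0.489 L ÷ 1000 = 6.26 mg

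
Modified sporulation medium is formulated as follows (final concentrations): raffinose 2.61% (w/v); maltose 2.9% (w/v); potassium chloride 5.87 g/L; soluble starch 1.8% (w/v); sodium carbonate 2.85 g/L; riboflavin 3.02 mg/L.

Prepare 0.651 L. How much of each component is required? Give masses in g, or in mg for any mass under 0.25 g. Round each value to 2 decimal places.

Scale factor relative to 1 L: 0.651.
raffinose: 2.61% w/v = 26.1 g/L → 26.1 × 0.651 L = 16.99 g
maltose: 2.9 g per 100 mL × 651 mL ÷ 100 = 18.88 g
potassium chloride: 5.87 g/L × 0.651 L = 3.82 g
soluble starch: 1.8% w/v = 18 g/L → 18 × 0.651 L = 11.72 g
sodium carbonate: 2.85 g/L × 0.651 L = 1.86 g
riboflavin: 3.02 mg/L × 0.651 L = 1.97 mg

raffinose 16.99 g; maltose 18.88 g; potassium chloride 3.82 g; soluble starch 11.72 g; sodium carbonate 1.86 g; riboflavin 1.97 mg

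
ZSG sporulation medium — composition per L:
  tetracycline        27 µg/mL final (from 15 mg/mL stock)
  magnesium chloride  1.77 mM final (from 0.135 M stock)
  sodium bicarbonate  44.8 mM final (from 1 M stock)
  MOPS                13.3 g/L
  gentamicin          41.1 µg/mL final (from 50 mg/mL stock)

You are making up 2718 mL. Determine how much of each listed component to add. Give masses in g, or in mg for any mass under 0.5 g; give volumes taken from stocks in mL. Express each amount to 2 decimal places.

tetracycline 4.89 mL; magnesium chloride 35.64 mL; sodium bicarbonate 121.77 mL; MOPS 36.15 g; gentamicin 2.23 mL

Working volume: 2718 mL = 2.718 L.
tetracycline: V = C2·V2/C1 = 27 µg/mL × 2718 mL ÷ 15000 µg/mL = 4.89 mL
magnesium chloride: V = C2·V2/C1 = 1.77 mM × 2718 mL ÷ 135 mM = 35.64 mL
sodium bicarbonate: V = C2·V2/C1 = 44.8 mM × 2718 mL ÷ 1000 mM = 121.77 mL
MOPS: 13.3 g/L × 2.718 L = 36.15 g
gentamicin: C1V1 = C2V2 → 41.1 µg/mL × 2718 mL ÷ 50000 µg/mL = 2.23 mL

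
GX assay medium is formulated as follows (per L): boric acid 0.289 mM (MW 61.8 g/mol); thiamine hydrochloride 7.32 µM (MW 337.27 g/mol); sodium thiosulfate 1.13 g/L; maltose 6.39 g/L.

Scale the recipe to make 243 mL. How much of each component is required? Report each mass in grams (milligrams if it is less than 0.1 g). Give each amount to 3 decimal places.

boric acid 4.340 mg; thiamine hydrochloride 0.600 mg; sodium thiosulfate 0.275 g; maltose 1.553 g

Scale factor relative to 1 L: 0.243.
boric acid: 0.289 mmol/L × 61.8 mg/mmol × 0.243 L = 4.340 mg
thiamine hydrochloride: 7.32 µmol/L × 337.27 g/mol × 0.243 L ÷ 1000 = 0.600 mg
sodium thiosulfate: 1.13 g/L × 0.243 L = 0.275 g
maltose: 6.39 g/L × 0.243 L = 1.553 g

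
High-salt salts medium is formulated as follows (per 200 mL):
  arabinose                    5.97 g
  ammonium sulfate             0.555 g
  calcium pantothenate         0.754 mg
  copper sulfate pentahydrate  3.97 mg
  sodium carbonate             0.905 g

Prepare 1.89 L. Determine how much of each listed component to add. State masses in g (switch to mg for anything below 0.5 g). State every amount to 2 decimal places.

arabinose 56.42 g; ammonium sulfate 5.24 g; calcium pantothenate 7.13 mg; copper sulfate pentahydrate 37.52 mg; sodium carbonate 8.55 g

Scale factor = 1890 mL / 200 mL = 9.45.
arabinose: 5.97 g × (1890 mL / 200 mL) = 56.42 g
ammonium sulfate: 0.555 g × (1890 mL / 200 mL) = 5.24 g
calcium pantothenate: 0.754 mg × (1890 mL / 200 mL) = 7.13 mg
copper sulfate pentahydrate: 3.97 mg × (1890 mL / 200 mL) = 37.52 mg
sodium carbonate: 0.905 g × (1890 mL / 200 mL) = 8.55 g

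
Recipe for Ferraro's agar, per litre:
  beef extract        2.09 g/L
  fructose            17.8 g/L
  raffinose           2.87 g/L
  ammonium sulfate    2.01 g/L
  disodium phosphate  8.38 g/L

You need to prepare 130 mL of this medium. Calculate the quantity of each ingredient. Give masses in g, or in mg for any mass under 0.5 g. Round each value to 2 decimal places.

beef extract 271.70 mg; fructose 2.31 g; raffinose 373.10 mg; ammonium sulfate 261.30 mg; disodium phosphate 1.09 g

Working volume: 130 mL = 0.13 L.
beef extract: 2.09 g/L × 0.13 L = 0.2717 g = 271.70 mg
fructose: 17.8 g/L × 0.13 L = 2.31 g
raffinose: 2.87 g/L × 0.13 L = 0.3731 g = 373.10 mg
ammonium sulfate: 2.01 g/L × 0.13 L = 0.2613 g = 261.30 mg
disodium phosphate: 8.38 g/L × 0.13 L = 1.09 g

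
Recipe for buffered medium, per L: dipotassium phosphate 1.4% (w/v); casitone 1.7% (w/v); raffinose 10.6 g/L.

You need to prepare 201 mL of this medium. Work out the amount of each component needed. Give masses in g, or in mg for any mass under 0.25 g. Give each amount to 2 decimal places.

dipotassium phosphate 2.81 g; casitone 3.42 g; raffinose 2.13 g

Working volume: 201 mL = 0.201 L.
dipotassium phosphate: 1.4% w/v = 14 g/L → 14 × 0.201 L = 2.81 g
casitone: 1.7% w/v = 17 g/L → 17 × 0.201 L = 3.42 g
raffinose: 10.6 g/L × 0.201 L = 2.13 g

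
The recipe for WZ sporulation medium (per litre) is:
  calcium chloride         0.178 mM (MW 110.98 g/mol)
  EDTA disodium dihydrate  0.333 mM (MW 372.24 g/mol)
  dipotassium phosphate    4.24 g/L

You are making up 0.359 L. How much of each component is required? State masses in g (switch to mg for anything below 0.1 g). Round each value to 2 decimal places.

calcium chloride 7.09 mg; EDTA disodium dihydrate 44.50 mg; dipotassium phosphate 1.52 g

Scale factor relative to 1 L: 0.359.
calcium chloride: 0.178 mmol/L × 110.98 mg/mmol × 0.359 L = 7.09 mg
EDTA disodium dihydrate: 0.333 mmol/L × 372.24 mg/mmol × 0.359 L = 44.50 mg
dipotassium phosphate: 4.24 g/L × 0.359 L = 1.52 g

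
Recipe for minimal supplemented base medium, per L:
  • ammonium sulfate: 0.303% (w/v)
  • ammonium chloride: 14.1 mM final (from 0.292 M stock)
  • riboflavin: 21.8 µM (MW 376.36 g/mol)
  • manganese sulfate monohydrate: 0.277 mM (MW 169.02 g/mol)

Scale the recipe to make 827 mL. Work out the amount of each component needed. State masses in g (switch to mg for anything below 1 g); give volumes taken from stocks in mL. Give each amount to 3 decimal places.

Working volume: 827 mL = 0.827 L.
ammonium sulfate: 0.303 g per 100 mL × 827 mL ÷ 100 = 2.506 g
ammonium chloride: V = C2·V2/C1 = 14.1 mM × 827 mL ÷ 292 mM = 39.934 mL
riboflavin: 21.8 µmol/L × 376.36 g/mol × 0.827 L ÷ 1000 = 6.785 mg
manganese sulfate monohydrate: 0.277 mmol/L × 169.02 mg/mmol × 0.827 L = 38.719 mg

ammonium sulfate 2.506 g; ammonium chloride 39.934 mL; riboflavin 6.785 mg; manganese sulfate monohydrate 38.719 mg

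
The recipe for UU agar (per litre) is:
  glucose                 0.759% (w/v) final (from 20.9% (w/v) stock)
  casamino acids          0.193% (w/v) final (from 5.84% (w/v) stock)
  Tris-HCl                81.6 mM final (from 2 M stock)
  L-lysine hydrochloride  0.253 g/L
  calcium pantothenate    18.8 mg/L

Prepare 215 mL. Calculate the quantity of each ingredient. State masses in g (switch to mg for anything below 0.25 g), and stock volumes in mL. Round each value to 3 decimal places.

glucose 7.808 mL; casamino acids 7.105 mL; Tris-HCl 8.772 mL; L-lysine hydrochloride 54.395 mg; calcium pantothenate 4.042 mg

Working volume: 215 mL = 0.215 L.
glucose: C1V1 = C2V2 → 0.759% ÷ 20.9% × 215 mL = 7.808 mL
casamino acids: C1V1 = C2V2 → 0.193% ÷ 5.84% × 215 mL = 7.105 mL
Tris-HCl: dilute stock: 81.6 mM × 215 mL ÷ 2000 mM = 8.772 mL
L-lysine hydrochloride: 0.253 g/L × 0.215 L = 0.054395 g = 54.395 mg
calcium pantothenate: 18.8 mg/L × 0.215 L = 4.042 mg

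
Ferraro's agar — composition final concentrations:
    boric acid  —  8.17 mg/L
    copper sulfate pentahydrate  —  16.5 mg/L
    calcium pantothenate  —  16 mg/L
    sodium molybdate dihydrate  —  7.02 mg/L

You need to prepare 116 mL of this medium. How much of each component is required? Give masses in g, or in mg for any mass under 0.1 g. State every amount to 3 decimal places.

boric acid 0.948 mg; copper sulfate pentahydrate 1.914 mg; calcium pantothenate 1.856 mg; sodium molybdate dihydrate 0.814 mg

Target volume = 116 mL = 0.116 L.
boric acid: 8.17 mg/L × 0.116 L = 0.948 mg
copper sulfate pentahydrate: 16.5 mg/L × 0.116 L = 1.914 mg
calcium pantothenate: 16 mg/L × 0.116 L = 1.856 mg
sodium molybdate dihydrate: 7.02 mg/L × 0.116 L = 0.814 mg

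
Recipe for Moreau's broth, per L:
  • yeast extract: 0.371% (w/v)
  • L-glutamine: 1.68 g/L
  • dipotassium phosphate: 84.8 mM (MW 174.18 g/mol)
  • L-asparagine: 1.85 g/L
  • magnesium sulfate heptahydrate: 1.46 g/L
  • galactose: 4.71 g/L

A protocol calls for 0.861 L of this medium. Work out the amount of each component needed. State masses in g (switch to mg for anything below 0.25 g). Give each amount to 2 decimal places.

Working volume: 0.861 L.
yeast extract: 0.371 g per 100 mL × 861 mL ÷ 100 = 3.19 g
L-glutamine: 1.68 g/L × 0.861 L = 1.45 g
dipotassium phosphate: 84.8 mmol/L × 174.18 g/mol × 0.861 L ÷ 1000 = 12.72 g
L-asparagine: 1.85 g/L × 0.861 L = 1.59 g
magnesium sulfate heptahydrate: 1.46 g/L × 0.861 L = 1.26 g
galactose: 4.71 g/L × 0.861 L = 4.06 g

yeast extract 3.19 g; L-glutamine 1.45 g; dipotassium phosphate 12.72 g; L-asparagine 1.59 g; magnesium sulfate heptahydrate 1.26 g; galactose 4.06 g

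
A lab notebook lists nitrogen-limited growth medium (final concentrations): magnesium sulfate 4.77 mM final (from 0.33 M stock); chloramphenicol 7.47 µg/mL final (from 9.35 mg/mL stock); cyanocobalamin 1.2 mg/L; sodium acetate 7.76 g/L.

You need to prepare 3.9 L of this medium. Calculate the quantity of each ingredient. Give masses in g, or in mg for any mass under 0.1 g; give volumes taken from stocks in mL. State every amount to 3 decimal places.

Working volume: 3.9 L.
magnesium sulfate: V = C2·V2/C1 = 4.77 mM × 3900 mL ÷ 330 mM = 56.373 mL
chloramphenicol: dilute stock: 7.47 µg/mL × 3900 mL ÷ 9350 µg/mL = 3.116 mL
cyanocobalamin: 1.2 mg/L × 3.9 L = 4.680 mg
sodium acetate: 7.76 g/L × 3.9 L = 30.264 g

magnesium sulfate 56.373 mL; chloramphenicol 3.116 mL; cyanocobalamin 4.680 mg; sodium acetate 30.264 g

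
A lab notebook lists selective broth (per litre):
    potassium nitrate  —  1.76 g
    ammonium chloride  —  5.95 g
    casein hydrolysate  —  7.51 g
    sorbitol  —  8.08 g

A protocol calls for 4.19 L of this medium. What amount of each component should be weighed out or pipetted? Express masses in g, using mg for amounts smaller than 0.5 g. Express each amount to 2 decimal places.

Scale factor = 4190 mL / 1000 mL = 4.19.
potassium nitrate: 1.76 g × (4190 mL / 1000 mL) = 7.37 g
ammonium chloride: 5.95 g × (4190 mL / 1000 mL) = 24.93 g
casein hydrolysate: 7.51 g × (4190 mL / 1000 mL) = 31.47 g
sorbitol: 8.08 g × (4190 mL / 1000 mL) = 33.86 g

potassium nitrate 7.37 g; ammonium chloride 24.93 g; casein hydrolysate 31.47 g; sorbitol 33.86 g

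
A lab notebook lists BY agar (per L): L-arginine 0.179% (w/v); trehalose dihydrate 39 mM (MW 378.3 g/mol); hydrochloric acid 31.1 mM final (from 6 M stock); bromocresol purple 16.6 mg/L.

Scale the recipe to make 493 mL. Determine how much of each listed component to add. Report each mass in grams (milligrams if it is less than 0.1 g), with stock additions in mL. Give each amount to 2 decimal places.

Working volume: 493 mL = 0.493 L.
L-arginine: 0.179% w/v = 1.79 g/L → 1.79 × 0.493 L = 0.88 g
trehalose dihydrate: 39 mmol/L × 378.3 g/mol × 0.493 L ÷ 1000 = 7.27 g
hydrochloric acid: C1V1 = C2V2 → 31.1 mM × 493 mL ÷ 6000 mM = 2.56 mL
bromocresol purple: 16.6 mg/L × 0.493 L = 8.18 mg

L-arginine 0.88 g; trehalose dihydrate 7.27 g; hydrochloric acid 2.56 mL; bromocresol purple 8.18 mg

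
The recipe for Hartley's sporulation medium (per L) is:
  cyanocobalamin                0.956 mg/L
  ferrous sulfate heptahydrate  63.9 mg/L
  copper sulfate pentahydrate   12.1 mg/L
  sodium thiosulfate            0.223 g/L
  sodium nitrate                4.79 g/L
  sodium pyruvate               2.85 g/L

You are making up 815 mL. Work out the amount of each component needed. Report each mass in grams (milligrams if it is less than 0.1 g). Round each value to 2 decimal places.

Working volume: 815 mL = 0.815 L.
cyanocobalamin: 0.956 mg/L × 0.815 L = 0.78 mg
ferrous sulfate heptahydrate: 63.9 mg/L × 0.815 L = 52.08 mg
copper sulfate pentahydrate: 12.1 mg/L × 0.815 L = 9.86 mg
sodium thiosulfate: 0.223 g/L × 0.815 L = 0.18 g
sodium nitrate: 4.79 g/L × 0.815 L = 3.90 g
sodium pyruvate: 2.85 g/L × 0.815 L = 2.32 g

cyanocobalamin 0.78 mg; ferrous sulfate heptahydrate 52.08 mg; copper sulfate pentahydrate 9.86 mg; sodium thiosulfate 0.18 g; sodium nitrate 3.90 g; sodium pyruvate 2.32 g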